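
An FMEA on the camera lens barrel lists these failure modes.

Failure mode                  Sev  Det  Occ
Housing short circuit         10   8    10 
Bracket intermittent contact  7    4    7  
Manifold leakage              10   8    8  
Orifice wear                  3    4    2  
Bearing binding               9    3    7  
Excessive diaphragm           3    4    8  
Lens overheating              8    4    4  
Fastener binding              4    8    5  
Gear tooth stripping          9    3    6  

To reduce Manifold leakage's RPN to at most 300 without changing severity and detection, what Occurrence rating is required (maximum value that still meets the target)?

3

Manifold leakage: S=10, O=8, D=8 → current RPN = 640.
Fixed product = 80. Need 80 × O ≤ 300, so O ≤ 300/80 = 3.75.
Maximum integer Occurrence rating = 3 (gives RPN 240; O=4 would give 320 > 300).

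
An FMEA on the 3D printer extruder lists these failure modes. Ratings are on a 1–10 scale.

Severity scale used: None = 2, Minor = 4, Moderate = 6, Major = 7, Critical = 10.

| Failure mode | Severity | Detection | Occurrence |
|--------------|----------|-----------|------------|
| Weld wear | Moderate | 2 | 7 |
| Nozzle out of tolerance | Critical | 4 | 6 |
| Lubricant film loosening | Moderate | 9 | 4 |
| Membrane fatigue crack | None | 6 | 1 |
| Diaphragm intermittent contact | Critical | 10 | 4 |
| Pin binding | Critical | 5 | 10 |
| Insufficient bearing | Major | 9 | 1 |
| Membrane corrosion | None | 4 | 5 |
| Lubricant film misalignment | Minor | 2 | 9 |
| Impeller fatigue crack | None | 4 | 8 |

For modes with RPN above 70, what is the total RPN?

RPN = Severity × Occurrence × Detection:
  Weld wear: 6 × 7 × 2 = 84
  Nozzle out of tolerance: 10 × 6 × 4 = 240
  Lubricant film loosening: 6 × 4 × 9 = 216
  Membrane fatigue crack: 2 × 1 × 6 = 12
  Diaphragm intermittent contact: 10 × 4 × 10 = 400
  Pin binding: 10 × 10 × 5 = 500
  Insufficient bearing: 7 × 1 × 9 = 63
  Membrane corrosion: 2 × 5 × 4 = 40
  Lubricant film misalignment: 4 × 9 × 2 = 72
  Impeller fatigue crack: 2 × 8 × 4 = 64
RPN > 70: Weld wear (84), Nozzle out of tolerance (240), Lubricant film loosening (216), Diaphragm intermittent contact (400), Pin binding (500), Lubricant film misalignment (72).
Sum: 84 + 240 + 216 + 400 + 500 + 72 = 1512.

1512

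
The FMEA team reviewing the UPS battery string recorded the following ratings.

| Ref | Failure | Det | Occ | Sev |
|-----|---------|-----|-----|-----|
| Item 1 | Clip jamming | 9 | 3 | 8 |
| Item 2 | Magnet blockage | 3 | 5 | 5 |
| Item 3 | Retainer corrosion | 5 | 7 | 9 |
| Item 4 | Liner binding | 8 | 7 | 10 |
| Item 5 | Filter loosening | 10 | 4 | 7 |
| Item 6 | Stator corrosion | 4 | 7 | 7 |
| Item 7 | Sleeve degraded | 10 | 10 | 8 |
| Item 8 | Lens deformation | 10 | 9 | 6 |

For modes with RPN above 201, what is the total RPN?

RPN = Severity × Occurrence × Detection:
  Item 1: 8 × 3 × 9 = 216
  Item 2: 5 × 5 × 3 = 75
  Item 3: 9 × 7 × 5 = 315
  Item 4: 10 × 7 × 8 = 560
  Item 5: 7 × 4 × 10 = 280
  Item 6: 7 × 7 × 4 = 196
  Item 7: 8 × 10 × 10 = 800
  Item 8: 6 × 9 × 10 = 540
RPN > 201: Item 1 (216), Item 3 (315), Item 4 (560), Item 5 (280), Item 7 (800), Item 8 (540).
Sum: 216 + 315 + 560 + 280 + 800 + 540 = 2711.

2711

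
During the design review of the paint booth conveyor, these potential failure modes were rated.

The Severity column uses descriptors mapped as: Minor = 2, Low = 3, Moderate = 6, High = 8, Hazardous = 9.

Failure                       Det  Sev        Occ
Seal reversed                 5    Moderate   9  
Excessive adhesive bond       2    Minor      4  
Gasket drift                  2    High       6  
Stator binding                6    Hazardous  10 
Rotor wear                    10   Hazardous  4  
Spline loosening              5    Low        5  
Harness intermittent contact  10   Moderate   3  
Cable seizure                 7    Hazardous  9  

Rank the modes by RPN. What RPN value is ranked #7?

RPN = Severity × Occurrence × Detection:
  Seal reversed: 6 × 9 × 5 = 270
  Excessive adhesive bond: 2 × 4 × 2 = 16
  Gasket drift: 8 × 6 × 2 = 96
  Stator binding: 9 × 10 × 6 = 540
  Rotor wear: 9 × 4 × 10 = 360
  Spline loosening: 3 × 5 × 5 = 75
  Harness intermittent contact: 6 × 3 × 10 = 180
  Cable seizure: 9 × 9 × 7 = 567
Sorted descending: 567, 540, 360, 270, 180, 96, 75, 16.
The seventh-highest RPN is 75 (Spline loosening).

75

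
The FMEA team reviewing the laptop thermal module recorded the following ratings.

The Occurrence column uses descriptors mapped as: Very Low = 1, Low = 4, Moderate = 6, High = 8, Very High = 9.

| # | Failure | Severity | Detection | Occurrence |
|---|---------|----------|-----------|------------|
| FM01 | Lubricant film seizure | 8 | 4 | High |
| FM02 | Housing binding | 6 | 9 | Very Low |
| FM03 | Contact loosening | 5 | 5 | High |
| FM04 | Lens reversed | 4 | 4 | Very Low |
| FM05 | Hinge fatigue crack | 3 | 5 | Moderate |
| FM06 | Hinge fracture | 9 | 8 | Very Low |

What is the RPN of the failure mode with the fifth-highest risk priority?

54

RPN = Severity × Occurrence × Detection:
  FM01: 8 × 8 × 4 = 256
  FM02: 6 × 1 × 9 = 54
  FM03: 5 × 8 × 5 = 200
  FM04: 4 × 1 × 4 = 16
  FM05: 3 × 6 × 5 = 90
  FM06: 9 × 1 × 8 = 72
Sorted descending: 256, 200, 90, 72, 54, 16.
The fifth-highest RPN is 54 (FM02).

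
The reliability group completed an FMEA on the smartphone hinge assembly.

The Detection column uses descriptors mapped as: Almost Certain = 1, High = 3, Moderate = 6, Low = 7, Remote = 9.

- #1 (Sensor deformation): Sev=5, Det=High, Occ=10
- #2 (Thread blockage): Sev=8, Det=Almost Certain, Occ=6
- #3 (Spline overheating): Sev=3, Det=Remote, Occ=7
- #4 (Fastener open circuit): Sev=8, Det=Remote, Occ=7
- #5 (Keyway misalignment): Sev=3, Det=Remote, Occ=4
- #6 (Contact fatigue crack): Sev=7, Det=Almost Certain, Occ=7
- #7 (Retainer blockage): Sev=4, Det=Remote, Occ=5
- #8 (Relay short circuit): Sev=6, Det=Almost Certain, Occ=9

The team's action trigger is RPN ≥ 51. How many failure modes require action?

RPN = Severity × Occurrence × Detection:
  #1: 5 × 10 × 3 = 150
  #2: 8 × 6 × 1 = 48
  #3: 3 × 7 × 9 = 189
  #4: 8 × 7 × 9 = 504
  #5: 3 × 4 × 9 = 108
  #6: 7 × 7 × 1 = 49
  #7: 4 × 5 × 9 = 180
  #8: 6 × 9 × 1 = 54
Modes with RPN ≥ 51: #1 (150), #3 (189), #4 (504), #5 (108), #7 (180), #8 (54) → 6.

6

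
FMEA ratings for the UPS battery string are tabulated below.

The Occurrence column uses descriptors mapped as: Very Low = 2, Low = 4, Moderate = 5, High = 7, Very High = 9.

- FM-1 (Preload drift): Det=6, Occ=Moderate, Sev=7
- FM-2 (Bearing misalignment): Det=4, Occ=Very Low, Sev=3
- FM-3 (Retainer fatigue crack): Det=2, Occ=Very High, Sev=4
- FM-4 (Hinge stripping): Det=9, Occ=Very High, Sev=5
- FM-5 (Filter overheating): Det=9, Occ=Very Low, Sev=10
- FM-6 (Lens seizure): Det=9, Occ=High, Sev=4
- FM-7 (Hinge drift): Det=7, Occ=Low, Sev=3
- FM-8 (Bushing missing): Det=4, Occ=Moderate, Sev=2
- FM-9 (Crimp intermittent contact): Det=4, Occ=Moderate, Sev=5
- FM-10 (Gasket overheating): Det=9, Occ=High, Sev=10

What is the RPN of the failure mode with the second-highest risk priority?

405

RPN = Severity × Occurrence × Detection:
  FM-1: 7 × 5 × 6 = 210
  FM-2: 3 × 2 × 4 = 24
  FM-3: 4 × 9 × 2 = 72
  FM-4: 5 × 9 × 9 = 405
  FM-5: 10 × 2 × 9 = 180
  FM-6: 4 × 7 × 9 = 252
  FM-7: 3 × 4 × 7 = 84
  FM-8: 2 × 5 × 4 = 40
  FM-9: 5 × 5 × 4 = 100
  FM-10: 10 × 7 × 9 = 630
Sorted descending: 630, 405, 252, 210, 180, 100, 84, 72, 40, 24.
The second-highest RPN is 405 (FM-4).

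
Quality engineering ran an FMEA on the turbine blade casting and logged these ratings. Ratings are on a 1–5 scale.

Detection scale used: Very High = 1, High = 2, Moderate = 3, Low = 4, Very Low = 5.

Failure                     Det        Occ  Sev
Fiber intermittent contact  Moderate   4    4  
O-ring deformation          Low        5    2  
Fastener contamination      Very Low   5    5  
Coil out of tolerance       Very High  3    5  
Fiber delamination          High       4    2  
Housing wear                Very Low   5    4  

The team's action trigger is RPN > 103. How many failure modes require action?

1

RPN = Severity × Occurrence × Detection:
  Fiber intermittent contact: 4 × 4 × 3 = 48
  O-ring deformation: 2 × 5 × 4 = 40
  Fastener contamination: 5 × 5 × 5 = 125
  Coil out of tolerance: 5 × 3 × 1 = 15
  Fiber delamination: 2 × 4 × 2 = 16
  Housing wear: 4 × 5 × 5 = 100
Modes with RPN > 103: Fastener contamination (125) → 1.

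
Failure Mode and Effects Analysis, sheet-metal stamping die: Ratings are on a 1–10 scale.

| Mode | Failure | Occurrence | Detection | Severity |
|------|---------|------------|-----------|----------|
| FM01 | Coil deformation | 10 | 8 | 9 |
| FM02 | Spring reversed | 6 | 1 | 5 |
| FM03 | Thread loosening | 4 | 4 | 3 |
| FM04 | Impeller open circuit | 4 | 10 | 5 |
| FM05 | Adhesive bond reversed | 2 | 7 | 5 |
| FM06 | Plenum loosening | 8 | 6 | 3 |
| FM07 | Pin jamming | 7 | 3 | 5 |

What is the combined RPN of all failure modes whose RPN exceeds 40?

RPN = Severity × Occurrence × Detection:
  FM01: 9 × 10 × 8 = 720
  FM02: 5 × 6 × 1 = 30
  FM03: 3 × 4 × 4 = 48
  FM04: 5 × 4 × 10 = 200
  FM05: 5 × 2 × 7 = 70
  FM06: 3 × 8 × 6 = 144
  FM07: 5 × 7 × 3 = 105
RPN > 40: FM01 (720), FM03 (48), FM04 (200), FM05 (70), FM06 (144), FM07 (105).
Sum: 720 + 48 + 200 + 70 + 144 + 105 = 1287.

1287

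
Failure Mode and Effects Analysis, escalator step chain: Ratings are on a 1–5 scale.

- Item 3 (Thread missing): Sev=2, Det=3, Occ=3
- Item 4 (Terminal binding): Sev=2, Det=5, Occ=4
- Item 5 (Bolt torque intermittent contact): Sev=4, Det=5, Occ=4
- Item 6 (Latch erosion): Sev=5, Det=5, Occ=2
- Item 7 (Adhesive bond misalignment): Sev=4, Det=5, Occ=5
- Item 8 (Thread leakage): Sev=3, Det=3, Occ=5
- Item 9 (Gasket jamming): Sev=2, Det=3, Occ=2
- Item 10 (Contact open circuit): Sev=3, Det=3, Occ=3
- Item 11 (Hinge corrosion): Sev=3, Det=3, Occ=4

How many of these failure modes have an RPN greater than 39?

5

RPN = Severity × Occurrence × Detection:
  Item 3: 2 × 3 × 3 = 18
  Item 4: 2 × 4 × 5 = 40
  Item 5: 4 × 4 × 5 = 80
  Item 6: 5 × 2 × 5 = 50
  Item 7: 4 × 5 × 5 = 100
  Item 8: 3 × 5 × 3 = 45
  Item 9: 2 × 2 × 3 = 12
  Item 10: 3 × 3 × 3 = 27
  Item 11: 3 × 4 × 3 = 36
Modes with RPN > 39: Item 4 (40), Item 5 (80), Item 6 (50), Item 7 (100), Item 8 (45) → 5.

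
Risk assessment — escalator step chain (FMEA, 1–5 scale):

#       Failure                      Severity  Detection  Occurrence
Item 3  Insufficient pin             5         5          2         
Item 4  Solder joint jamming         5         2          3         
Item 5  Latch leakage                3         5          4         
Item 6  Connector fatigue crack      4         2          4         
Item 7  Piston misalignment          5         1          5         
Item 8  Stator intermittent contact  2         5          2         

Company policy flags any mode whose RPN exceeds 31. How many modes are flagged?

3

RPN = Severity × Occurrence × Detection:
  Item 3: 5 × 2 × 5 = 50
  Item 4: 5 × 3 × 2 = 30
  Item 5: 3 × 4 × 5 = 60
  Item 6: 4 × 4 × 2 = 32
  Item 7: 5 × 5 × 1 = 25
  Item 8: 2 × 2 × 5 = 20
Modes with RPN > 31: Item 3 (50), Item 5 (60), Item 6 (32) → 3.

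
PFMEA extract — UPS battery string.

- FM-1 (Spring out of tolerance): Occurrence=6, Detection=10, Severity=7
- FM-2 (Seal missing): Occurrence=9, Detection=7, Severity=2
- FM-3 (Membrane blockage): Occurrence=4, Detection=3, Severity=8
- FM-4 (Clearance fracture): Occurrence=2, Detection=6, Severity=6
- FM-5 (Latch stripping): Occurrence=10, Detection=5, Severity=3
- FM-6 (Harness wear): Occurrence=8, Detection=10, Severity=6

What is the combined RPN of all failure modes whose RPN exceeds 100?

1176

RPN = Severity × Occurrence × Detection:
  FM-1: 7 × 6 × 10 = 420
  FM-2: 2 × 9 × 7 = 126
  FM-3: 8 × 4 × 3 = 96
  FM-4: 6 × 2 × 6 = 72
  FM-5: 3 × 10 × 5 = 150
  FM-6: 6 × 8 × 10 = 480
RPN > 100: FM-1 (420), FM-2 (126), FM-5 (150), FM-6 (480).
Sum: 420 + 126 + 150 + 480 = 1176.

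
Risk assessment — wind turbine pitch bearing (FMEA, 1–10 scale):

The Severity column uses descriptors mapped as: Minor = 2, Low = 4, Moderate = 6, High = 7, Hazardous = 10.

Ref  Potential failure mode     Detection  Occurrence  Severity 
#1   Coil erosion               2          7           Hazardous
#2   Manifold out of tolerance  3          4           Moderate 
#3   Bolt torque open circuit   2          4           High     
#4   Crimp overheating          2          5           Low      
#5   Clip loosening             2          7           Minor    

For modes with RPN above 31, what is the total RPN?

RPN = Severity × Occurrence × Detection:
  #1: 10 × 7 × 2 = 140
  #2: 6 × 4 × 3 = 72
  #3: 7 × 4 × 2 = 56
  #4: 4 × 5 × 2 = 40
  #5: 2 × 7 × 2 = 28
RPN > 31: #1 (140), #2 (72), #3 (56), #4 (40).
Sum: 140 + 72 + 56 + 40 = 308.

308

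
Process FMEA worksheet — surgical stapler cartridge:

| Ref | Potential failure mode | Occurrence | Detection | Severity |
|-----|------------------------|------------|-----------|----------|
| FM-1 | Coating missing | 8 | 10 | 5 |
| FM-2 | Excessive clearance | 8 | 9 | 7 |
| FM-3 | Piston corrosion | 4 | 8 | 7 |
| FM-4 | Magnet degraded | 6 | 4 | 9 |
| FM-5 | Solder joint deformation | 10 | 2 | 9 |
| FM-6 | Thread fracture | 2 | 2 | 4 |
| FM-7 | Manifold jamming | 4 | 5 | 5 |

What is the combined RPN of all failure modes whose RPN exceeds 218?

1128

RPN = Severity × Occurrence × Detection:
  FM-1: 5 × 8 × 10 = 400
  FM-2: 7 × 8 × 9 = 504
  FM-3: 7 × 4 × 8 = 224
  FM-4: 9 × 6 × 4 = 216
  FM-5: 9 × 10 × 2 = 180
  FM-6: 4 × 2 × 2 = 16
  FM-7: 5 × 4 × 5 = 100
RPN > 218: FM-1 (400), FM-2 (504), FM-3 (224).
Sum: 400 + 504 + 224 = 1128.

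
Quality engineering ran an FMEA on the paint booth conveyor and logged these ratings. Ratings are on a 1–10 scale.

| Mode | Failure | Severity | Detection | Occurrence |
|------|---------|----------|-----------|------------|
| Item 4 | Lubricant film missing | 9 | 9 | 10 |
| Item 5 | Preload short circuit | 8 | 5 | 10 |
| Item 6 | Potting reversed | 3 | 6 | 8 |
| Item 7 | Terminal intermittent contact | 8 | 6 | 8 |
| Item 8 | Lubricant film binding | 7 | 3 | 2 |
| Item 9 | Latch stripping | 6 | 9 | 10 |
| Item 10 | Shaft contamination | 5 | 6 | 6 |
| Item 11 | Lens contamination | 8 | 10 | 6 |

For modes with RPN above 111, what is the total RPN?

2938

RPN = Severity × Occurrence × Detection:
  Item 4: 9 × 10 × 9 = 810
  Item 5: 8 × 10 × 5 = 400
  Item 6: 3 × 8 × 6 = 144
  Item 7: 8 × 8 × 6 = 384
  Item 8: 7 × 2 × 3 = 42
  Item 9: 6 × 10 × 9 = 540
  Item 10: 5 × 6 × 6 = 180
  Item 11: 8 × 6 × 10 = 480
RPN > 111: Item 4 (810), Item 5 (400), Item 6 (144), Item 7 (384), Item 9 (540), Item 10 (180), Item 11 (480).
Sum: 810 + 400 + 144 + 384 + 540 + 180 + 480 = 2938.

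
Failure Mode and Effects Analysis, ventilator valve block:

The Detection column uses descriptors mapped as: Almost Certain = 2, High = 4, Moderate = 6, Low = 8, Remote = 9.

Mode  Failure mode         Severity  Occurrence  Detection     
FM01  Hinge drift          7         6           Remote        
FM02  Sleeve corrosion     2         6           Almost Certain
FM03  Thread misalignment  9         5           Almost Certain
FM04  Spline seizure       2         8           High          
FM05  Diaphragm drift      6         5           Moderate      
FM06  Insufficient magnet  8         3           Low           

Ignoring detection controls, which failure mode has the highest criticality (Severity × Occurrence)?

FM03

Criticality = Severity × Occurrence:
  FM01: 7 × 6 = 42
  FM02: 2 × 6 = 12
  FM03: 9 × 5 = 45
  FM04: 2 × 8 = 16
  FM05: 6 × 5 = 30
  FM06: 8 × 3 = 24
Highest criticality is 45 → FM03.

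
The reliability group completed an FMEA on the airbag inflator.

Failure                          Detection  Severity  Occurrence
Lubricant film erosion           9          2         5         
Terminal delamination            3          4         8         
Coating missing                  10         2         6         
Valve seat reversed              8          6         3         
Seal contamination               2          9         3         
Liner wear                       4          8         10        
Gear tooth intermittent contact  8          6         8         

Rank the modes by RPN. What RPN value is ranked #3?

144

RPN = Severity × Occurrence × Detection:
  Lubricant film erosion: 2 × 5 × 9 = 90
  Terminal delamination: 4 × 8 × 3 = 96
  Coating missing: 2 × 6 × 10 = 120
  Valve seat reversed: 6 × 3 × 8 = 144
  Seal contamination: 9 × 3 × 2 = 54
  Liner wear: 8 × 10 × 4 = 320
  Gear tooth intermittent contact: 6 × 8 × 8 = 384
Sorted descending: 384, 320, 144, 120, 96, 90, 54.
The third-highest RPN is 144 (Valve seat reversed).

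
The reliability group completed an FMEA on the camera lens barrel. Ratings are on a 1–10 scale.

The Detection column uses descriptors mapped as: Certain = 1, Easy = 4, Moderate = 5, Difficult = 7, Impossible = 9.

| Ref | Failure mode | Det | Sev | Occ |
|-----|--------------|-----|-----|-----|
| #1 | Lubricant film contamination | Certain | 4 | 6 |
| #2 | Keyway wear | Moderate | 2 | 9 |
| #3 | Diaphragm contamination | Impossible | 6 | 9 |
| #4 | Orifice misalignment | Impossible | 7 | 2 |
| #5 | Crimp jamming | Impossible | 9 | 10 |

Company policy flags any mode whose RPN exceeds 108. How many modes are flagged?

RPN = Severity × Occurrence × Detection:
  #1: 4 × 6 × 1 = 24
  #2: 2 × 9 × 5 = 90
  #3: 6 × 9 × 9 = 486
  #4: 7 × 2 × 9 = 126
  #5: 9 × 10 × 9 = 810
Modes with RPN > 108: #3 (486), #4 (126), #5 (810) → 3.

3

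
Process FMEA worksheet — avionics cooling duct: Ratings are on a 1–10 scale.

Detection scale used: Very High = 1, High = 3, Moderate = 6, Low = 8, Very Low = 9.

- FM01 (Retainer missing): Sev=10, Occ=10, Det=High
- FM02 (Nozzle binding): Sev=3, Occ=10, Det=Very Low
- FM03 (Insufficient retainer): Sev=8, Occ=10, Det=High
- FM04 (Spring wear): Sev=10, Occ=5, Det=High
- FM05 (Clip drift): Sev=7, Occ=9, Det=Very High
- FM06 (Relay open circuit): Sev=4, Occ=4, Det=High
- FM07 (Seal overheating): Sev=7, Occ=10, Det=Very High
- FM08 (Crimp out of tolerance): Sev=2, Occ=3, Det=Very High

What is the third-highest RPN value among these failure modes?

240

RPN = Severity × Occurrence × Detection:
  FM01: 10 × 10 × 3 = 300
  FM02: 3 × 10 × 9 = 270
  FM03: 8 × 10 × 3 = 240
  FM04: 10 × 5 × 3 = 150
  FM05: 7 × 9 × 1 = 63
  FM06: 4 × 4 × 3 = 48
  FM07: 7 × 10 × 1 = 70
  FM08: 2 × 3 × 1 = 6
Sorted descending: 300, 270, 240, 150, 70, 63, 48, 6.
The third-highest RPN is 240 (FM03).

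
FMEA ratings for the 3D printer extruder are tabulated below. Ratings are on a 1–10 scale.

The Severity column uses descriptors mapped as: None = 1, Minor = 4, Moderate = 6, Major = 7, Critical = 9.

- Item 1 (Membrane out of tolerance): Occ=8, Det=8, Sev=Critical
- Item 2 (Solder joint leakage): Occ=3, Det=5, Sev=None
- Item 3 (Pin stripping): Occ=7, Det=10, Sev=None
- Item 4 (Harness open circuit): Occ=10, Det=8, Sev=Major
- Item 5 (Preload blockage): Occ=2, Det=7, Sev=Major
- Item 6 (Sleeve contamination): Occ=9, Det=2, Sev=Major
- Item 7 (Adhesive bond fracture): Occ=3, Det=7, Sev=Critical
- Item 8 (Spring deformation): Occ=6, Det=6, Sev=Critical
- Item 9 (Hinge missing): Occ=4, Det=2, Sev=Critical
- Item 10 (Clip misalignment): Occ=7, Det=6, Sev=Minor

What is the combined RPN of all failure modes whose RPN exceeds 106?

RPN = Severity × Occurrence × Detection:
  Item 1: 9 × 8 × 8 = 576
  Item 2: 1 × 3 × 5 = 15
  Item 3: 1 × 7 × 10 = 70
  Item 4: 7 × 10 × 8 = 560
  Item 5: 7 × 2 × 7 = 98
  Item 6: 7 × 9 × 2 = 126
  Item 7: 9 × 3 × 7 = 189
  Item 8: 9 × 6 × 6 = 324
  Item 9: 9 × 4 × 2 = 72
  Item 10: 4 × 7 × 6 = 168
RPN > 106: Item 1 (576), Item 4 (560), Item 6 (126), Item 7 (189), Item 8 (324), Item 10 (168).
Sum: 576 + 560 + 126 + 189 + 324 + 168 = 1943.

1943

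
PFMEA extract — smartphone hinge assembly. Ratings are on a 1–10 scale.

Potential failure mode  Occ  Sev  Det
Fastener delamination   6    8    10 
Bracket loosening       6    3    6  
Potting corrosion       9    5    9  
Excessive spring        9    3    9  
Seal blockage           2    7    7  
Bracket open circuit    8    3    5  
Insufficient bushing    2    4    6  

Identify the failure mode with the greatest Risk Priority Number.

RPN = Severity × Occurrence × Detection:
  Fastener delamination: 8 × 6 × 10 = 480
  Bracket loosening: 3 × 6 × 6 = 108
  Potting corrosion: 5 × 9 × 9 = 405
  Excessive spring: 3 × 9 × 9 = 243
  Seal blockage: 7 × 2 × 7 = 98
  Bracket open circuit: 3 × 8 × 5 = 120
  Insufficient bushing: 4 × 2 × 6 = 48
Highest RPN is 480 → Fastener delamination.

Fastener delamination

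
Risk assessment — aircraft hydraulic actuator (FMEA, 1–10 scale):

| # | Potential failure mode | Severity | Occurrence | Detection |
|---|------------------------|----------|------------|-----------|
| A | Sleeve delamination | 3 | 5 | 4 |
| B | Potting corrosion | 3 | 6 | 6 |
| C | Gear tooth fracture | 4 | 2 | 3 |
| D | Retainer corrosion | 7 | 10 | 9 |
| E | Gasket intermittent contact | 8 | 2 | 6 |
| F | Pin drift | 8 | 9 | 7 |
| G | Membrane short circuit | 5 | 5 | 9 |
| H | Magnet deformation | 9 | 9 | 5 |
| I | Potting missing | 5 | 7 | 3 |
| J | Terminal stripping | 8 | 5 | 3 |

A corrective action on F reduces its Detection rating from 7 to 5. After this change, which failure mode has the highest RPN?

RPN = Severity × Occurrence × Detection:
  A: 3 × 5 × 4 = 60
  B: 3 × 6 × 6 = 108
  C: 4 × 2 × 3 = 24
  D: 7 × 10 × 9 = 630
  E: 8 × 2 × 6 = 96
  F: 8 × 9 × 7 = 504
  G: 5 × 5 × 9 = 225
  H: 9 × 9 × 5 = 405
  I: 5 × 7 × 3 = 105
  J: 8 × 5 × 3 = 120
After action: F → 8 × 9 × 5 = 360.
Revised RPNs: D=630, H=405, F=360, G=225, J=120, B=108, I=105, E=96, A=60, C=24.
Highest is now D (630).

D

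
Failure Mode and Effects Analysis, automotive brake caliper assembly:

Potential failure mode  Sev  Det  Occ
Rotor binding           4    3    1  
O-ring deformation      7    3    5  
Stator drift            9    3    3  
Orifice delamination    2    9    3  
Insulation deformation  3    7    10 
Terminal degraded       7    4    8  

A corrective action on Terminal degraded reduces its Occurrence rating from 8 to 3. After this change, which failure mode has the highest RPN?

RPN = Severity × Occurrence × Detection:
  Rotor binding: 4 × 1 × 3 = 12
  O-ring deformation: 7 × 5 × 3 = 105
  Stator drift: 9 × 3 × 3 = 81
  Orifice delamination: 2 × 3 × 9 = 54
  Insulation deformation: 3 × 10 × 7 = 210
  Terminal degraded: 7 × 8 × 4 = 224
After action: Terminal degraded → 7 × 3 × 4 = 84.
Revised RPNs: Insulation deformation=210, O-ring deformation=105, Terminal degraded=84, Stator drift=81, Orifice delamination=54, Rotor binding=12.
Highest is now Insulation deformation (210).

Insulation deformation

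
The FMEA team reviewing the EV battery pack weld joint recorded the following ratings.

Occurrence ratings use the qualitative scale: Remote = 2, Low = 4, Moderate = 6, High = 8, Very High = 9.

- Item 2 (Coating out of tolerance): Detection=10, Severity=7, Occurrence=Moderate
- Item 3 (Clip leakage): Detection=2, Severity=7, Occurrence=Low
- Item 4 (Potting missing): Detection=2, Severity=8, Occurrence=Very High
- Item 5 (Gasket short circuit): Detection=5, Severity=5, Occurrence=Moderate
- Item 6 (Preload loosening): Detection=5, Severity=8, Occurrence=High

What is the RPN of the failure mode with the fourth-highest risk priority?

144

RPN = Severity × Occurrence × Detection:
  Item 2: 7 × 6 × 10 = 420
  Item 3: 7 × 4 × 2 = 56
  Item 4: 8 × 9 × 2 = 144
  Item 5: 5 × 6 × 5 = 150
  Item 6: 8 × 8 × 5 = 320
Sorted descending: 420, 320, 150, 144, 56.
The fourth-highest RPN is 144 (Item 4).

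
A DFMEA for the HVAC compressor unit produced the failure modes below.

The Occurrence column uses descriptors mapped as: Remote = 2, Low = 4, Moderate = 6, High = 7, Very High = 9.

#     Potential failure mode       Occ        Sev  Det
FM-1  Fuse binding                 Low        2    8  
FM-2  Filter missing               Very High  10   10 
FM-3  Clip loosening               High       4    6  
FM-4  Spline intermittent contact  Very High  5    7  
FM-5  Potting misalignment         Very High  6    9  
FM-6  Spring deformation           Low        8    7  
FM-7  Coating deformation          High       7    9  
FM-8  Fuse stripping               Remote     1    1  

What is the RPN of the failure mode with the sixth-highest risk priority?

RPN = Severity × Occurrence × Detection:
  FM-1: 2 × 4 × 8 = 64
  FM-2: 10 × 9 × 10 = 900
  FM-3: 4 × 7 × 6 = 168
  FM-4: 5 × 9 × 7 = 315
  FM-5: 6 × 9 × 9 = 486
  FM-6: 8 × 4 × 7 = 224
  FM-7: 7 × 7 × 9 = 441
  FM-8: 1 × 2 × 1 = 2
Sorted descending: 900, 486, 441, 315, 224, 168, 64, 2.
The sixth-highest RPN is 168 (FM-3).

168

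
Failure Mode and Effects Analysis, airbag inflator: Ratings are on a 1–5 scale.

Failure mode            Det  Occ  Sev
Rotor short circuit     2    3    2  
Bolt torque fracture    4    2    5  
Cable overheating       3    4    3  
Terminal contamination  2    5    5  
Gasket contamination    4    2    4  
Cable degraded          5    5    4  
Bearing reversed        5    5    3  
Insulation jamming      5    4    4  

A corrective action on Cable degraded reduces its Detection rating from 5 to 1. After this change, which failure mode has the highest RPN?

Insulation jamming

RPN = Severity × Occurrence × Detection:
  Rotor short circuit: 2 × 3 × 2 = 12
  Bolt torque fracture: 5 × 2 × 4 = 40
  Cable overheating: 3 × 4 × 3 = 36
  Terminal contamination: 5 × 5 × 2 = 50
  Gasket contamination: 4 × 2 × 4 = 32
  Cable degraded: 4 × 5 × 5 = 100
  Bearing reversed: 3 × 5 × 5 = 75
  Insulation jamming: 4 × 4 × 5 = 80
After action: Cable degraded → 4 × 5 × 1 = 20.
Revised RPNs: Insulation jamming=80, Bearing reversed=75, Terminal contamination=50, Bolt torque fracture=40, Cable overheating=36, Gasket contamination=32, Cable degraded=20, Rotor short circuit=12.
Highest is now Insulation jamming (80).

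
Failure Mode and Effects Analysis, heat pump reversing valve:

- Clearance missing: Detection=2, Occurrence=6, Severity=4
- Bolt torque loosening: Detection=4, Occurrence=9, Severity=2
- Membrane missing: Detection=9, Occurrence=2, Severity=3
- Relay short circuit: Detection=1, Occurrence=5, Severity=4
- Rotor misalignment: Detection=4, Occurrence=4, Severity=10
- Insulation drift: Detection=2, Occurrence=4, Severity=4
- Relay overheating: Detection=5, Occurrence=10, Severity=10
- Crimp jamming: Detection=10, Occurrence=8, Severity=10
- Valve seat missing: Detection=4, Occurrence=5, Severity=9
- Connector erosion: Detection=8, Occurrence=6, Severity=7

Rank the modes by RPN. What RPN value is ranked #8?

RPN = Severity × Occurrence × Detection:
  Clearance missing: 4 × 6 × 2 = 48
  Bolt torque loosening: 2 × 9 × 4 = 72
  Membrane missing: 3 × 2 × 9 = 54
  Relay short circuit: 4 × 5 × 1 = 20
  Rotor misalignment: 10 × 4 × 4 = 160
  Insulation drift: 4 × 4 × 2 = 32
  Relay overheating: 10 × 10 × 5 = 500
  Crimp jamming: 10 × 8 × 10 = 800
  Valve seat missing: 9 × 5 × 4 = 180
  Connector erosion: 7 × 6 × 8 = 336
Sorted descending: 800, 500, 336, 180, 160, 72, 54, 48, 32, 20.
The eighth-highest RPN is 48 (Clearance missing).

48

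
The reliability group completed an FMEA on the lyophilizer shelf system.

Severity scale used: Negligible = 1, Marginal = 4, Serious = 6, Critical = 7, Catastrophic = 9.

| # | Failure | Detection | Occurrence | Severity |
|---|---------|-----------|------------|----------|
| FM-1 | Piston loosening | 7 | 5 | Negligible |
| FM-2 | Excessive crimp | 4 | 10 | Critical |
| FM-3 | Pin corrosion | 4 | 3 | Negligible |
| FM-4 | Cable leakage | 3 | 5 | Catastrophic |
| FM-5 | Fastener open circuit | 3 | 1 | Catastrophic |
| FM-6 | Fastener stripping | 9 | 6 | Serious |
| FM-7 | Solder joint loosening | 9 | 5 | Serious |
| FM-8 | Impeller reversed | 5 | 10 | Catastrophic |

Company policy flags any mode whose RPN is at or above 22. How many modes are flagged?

7

RPN = Severity × Occurrence × Detection:
  FM-1: 1 × 5 × 7 = 35
  FM-2: 7 × 10 × 4 = 280
  FM-3: 1 × 3 × 4 = 12
  FM-4: 9 × 5 × 3 = 135
  FM-5: 9 × 1 × 3 = 27
  FM-6: 6 × 6 × 9 = 324
  FM-7: 6 × 5 × 9 = 270
  FM-8: 9 × 10 × 5 = 450
Modes with RPN ≥ 22: FM-1 (35), FM-2 (280), FM-4 (135), FM-5 (27), FM-6 (324), FM-7 (270), FM-8 (450) → 7.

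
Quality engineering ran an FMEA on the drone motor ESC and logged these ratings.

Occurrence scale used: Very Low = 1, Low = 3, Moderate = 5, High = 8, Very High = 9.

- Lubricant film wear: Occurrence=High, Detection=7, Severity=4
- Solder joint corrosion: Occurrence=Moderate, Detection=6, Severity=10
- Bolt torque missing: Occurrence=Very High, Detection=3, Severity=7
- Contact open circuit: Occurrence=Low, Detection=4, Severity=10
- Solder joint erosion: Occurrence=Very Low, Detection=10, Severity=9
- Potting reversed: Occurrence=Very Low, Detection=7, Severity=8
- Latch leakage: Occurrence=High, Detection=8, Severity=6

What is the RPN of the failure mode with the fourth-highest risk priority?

RPN = Severity × Occurrence × Detection:
  Lubricant film wear: 4 × 8 × 7 = 224
  Solder joint corrosion: 10 × 5 × 6 = 300
  Bolt torque missing: 7 × 9 × 3 = 189
  Contact open circuit: 10 × 3 × 4 = 120
  Solder joint erosion: 9 × 1 × 10 = 90
  Potting reversed: 8 × 1 × 7 = 56
  Latch leakage: 6 × 8 × 8 = 384
Sorted descending: 384, 300, 224, 189, 120, 90, 56.
The fourth-highest RPN is 189 (Bolt torque missing).

189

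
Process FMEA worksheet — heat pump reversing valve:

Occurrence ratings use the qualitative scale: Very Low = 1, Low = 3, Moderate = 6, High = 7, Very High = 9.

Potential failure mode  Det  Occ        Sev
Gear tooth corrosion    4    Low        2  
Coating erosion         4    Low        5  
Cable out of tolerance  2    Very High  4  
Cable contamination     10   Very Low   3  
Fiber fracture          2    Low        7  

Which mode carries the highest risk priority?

Cable out of tolerance

RPN = Severity × Occurrence × Detection:
  Gear tooth corrosion: 2 × 3 × 4 = 24
  Coating erosion: 5 × 3 × 4 = 60
  Cable out of tolerance: 4 × 9 × 2 = 72
  Cable contamination: 3 × 1 × 10 = 30
  Fiber fracture: 7 × 3 × 2 = 42
Highest RPN is 72 → Cable out of tolerance.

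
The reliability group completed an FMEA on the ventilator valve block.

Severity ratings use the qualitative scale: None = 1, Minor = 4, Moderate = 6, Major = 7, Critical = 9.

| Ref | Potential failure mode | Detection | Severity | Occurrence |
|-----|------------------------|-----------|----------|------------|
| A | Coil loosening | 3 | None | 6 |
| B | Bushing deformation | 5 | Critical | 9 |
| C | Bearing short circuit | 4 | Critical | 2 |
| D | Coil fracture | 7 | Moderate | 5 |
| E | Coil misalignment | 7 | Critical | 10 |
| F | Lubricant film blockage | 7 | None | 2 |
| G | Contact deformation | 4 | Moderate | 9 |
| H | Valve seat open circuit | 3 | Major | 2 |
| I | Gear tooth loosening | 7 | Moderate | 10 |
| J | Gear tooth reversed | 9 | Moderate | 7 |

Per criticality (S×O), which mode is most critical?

E

Criticality = Severity × Occurrence:
  A: 1 × 6 = 6
  B: 9 × 9 = 81
  C: 9 × 2 = 18
  D: 6 × 5 = 30
  E: 9 × 10 = 90
  F: 1 × 2 = 2
  G: 6 × 9 = 54
  H: 7 × 2 = 14
  I: 6 × 10 = 60
  J: 6 × 7 = 42
Highest criticality is 90 → E.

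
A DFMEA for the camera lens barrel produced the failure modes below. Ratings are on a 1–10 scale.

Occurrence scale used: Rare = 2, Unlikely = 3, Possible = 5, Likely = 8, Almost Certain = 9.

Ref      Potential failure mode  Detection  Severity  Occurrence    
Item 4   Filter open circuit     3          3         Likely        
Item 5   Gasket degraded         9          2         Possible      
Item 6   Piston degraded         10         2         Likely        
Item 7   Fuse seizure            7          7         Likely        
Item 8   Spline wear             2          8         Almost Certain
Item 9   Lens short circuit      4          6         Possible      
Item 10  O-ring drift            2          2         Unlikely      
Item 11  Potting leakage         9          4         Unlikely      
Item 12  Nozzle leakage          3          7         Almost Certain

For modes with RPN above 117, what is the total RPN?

1005

RPN = Severity × Occurrence × Detection:
  Item 4: 3 × 8 × 3 = 72
  Item 5: 2 × 5 × 9 = 90
  Item 6: 2 × 8 × 10 = 160
  Item 7: 7 × 8 × 7 = 392
  Item 8: 8 × 9 × 2 = 144
  Item 9: 6 × 5 × 4 = 120
  Item 10: 2 × 3 × 2 = 12
  Item 11: 4 × 3 × 9 = 108
  Item 12: 7 × 9 × 3 = 189
RPN > 117: Item 6 (160), Item 7 (392), Item 8 (144), Item 9 (120), Item 12 (189).
Sum: 160 + 392 + 144 + 120 + 189 = 1005.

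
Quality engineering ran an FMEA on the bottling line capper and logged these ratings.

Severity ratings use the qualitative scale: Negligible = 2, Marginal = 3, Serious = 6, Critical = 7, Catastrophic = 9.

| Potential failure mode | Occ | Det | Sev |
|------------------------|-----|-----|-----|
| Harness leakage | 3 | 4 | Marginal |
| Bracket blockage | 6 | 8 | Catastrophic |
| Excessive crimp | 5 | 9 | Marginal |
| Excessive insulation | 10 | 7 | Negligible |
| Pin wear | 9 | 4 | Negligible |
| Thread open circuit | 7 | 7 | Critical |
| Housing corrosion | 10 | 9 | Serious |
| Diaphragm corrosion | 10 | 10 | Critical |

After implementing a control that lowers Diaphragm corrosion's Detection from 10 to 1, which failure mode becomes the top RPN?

RPN = Severity × Occurrence × Detection:
  Harness leakage: 3 × 3 × 4 = 36
  Bracket blockage: 9 × 6 × 8 = 432
  Excessive crimp: 3 × 5 × 9 = 135
  Excessive insulation: 2 × 10 × 7 = 140
  Pin wear: 2 × 9 × 4 = 72
  Thread open circuit: 7 × 7 × 7 = 343
  Housing corrosion: 6 × 10 × 9 = 540
  Diaphragm corrosion: 7 × 10 × 10 = 700
After action: Diaphragm corrosion → 7 × 10 × 1 = 70.
Revised RPNs: Housing corrosion=540, Bracket blockage=432, Thread open circuit=343, Excessive insulation=140, Excessive crimp=135, Pin wear=72, Diaphragm corrosion=70, Harness leakage=36.
Highest is now Housing corrosion (540).

Housing corrosion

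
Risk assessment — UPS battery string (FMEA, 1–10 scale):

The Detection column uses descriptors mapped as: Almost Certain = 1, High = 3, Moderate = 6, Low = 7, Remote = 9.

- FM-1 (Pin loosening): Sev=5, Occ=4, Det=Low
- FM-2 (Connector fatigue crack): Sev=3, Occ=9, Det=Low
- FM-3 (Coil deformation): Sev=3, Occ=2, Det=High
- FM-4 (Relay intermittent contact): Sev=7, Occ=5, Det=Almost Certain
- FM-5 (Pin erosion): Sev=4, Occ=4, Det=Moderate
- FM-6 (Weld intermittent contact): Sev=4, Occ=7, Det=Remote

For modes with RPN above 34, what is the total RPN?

712

RPN = Severity × Occurrence × Detection:
  FM-1: 5 × 4 × 7 = 140
  FM-2: 3 × 9 × 7 = 189
  FM-3: 3 × 2 × 3 = 18
  FM-4: 7 × 5 × 1 = 35
  FM-5: 4 × 4 × 6 = 96
  FM-6: 4 × 7 × 9 = 252
RPN > 34: FM-1 (140), FM-2 (189), FM-4 (35), FM-5 (96), FM-6 (252).
Sum: 140 + 189 + 35 + 96 + 252 = 712.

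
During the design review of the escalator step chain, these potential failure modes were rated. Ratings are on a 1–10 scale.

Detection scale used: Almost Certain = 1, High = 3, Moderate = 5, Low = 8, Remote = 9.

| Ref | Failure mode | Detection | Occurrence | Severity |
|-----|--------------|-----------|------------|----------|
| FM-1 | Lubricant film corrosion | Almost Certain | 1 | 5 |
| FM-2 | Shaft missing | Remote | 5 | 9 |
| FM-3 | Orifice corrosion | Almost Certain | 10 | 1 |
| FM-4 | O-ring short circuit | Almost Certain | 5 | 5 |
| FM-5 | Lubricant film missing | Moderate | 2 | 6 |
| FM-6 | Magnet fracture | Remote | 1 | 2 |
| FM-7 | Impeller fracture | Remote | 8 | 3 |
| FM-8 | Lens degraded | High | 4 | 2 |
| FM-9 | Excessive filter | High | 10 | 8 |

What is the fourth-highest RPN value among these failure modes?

RPN = Severity × Occurrence × Detection:
  FM-1: 5 × 1 × 1 = 5
  FM-2: 9 × 5 × 9 = 405
  FM-3: 1 × 10 × 1 = 10
  FM-4: 5 × 5 × 1 = 25
  FM-5: 6 × 2 × 5 = 60
  FM-6: 2 × 1 × 9 = 18
  FM-7: 3 × 8 × 9 = 216
  FM-8: 2 × 4 × 3 = 24
  FM-9: 8 × 10 × 3 = 240
Sorted descending: 405, 240, 216, 60, 25, 24, 18, 10, 5.
The fourth-highest RPN is 60 (FM-5).

60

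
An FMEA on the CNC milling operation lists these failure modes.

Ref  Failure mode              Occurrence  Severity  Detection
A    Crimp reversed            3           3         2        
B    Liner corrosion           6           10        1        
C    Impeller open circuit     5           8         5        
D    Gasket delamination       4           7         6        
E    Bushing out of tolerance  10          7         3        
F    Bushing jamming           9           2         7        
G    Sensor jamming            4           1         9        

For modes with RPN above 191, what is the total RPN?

410

RPN = Severity × Occurrence × Detection:
  A: 3 × 3 × 2 = 18
  B: 10 × 6 × 1 = 60
  C: 8 × 5 × 5 = 200
  D: 7 × 4 × 6 = 168
  E: 7 × 10 × 3 = 210
  F: 2 × 9 × 7 = 126
  G: 1 × 4 × 9 = 36
RPN > 191: C (200), E (210).
Sum: 200 + 210 = 410.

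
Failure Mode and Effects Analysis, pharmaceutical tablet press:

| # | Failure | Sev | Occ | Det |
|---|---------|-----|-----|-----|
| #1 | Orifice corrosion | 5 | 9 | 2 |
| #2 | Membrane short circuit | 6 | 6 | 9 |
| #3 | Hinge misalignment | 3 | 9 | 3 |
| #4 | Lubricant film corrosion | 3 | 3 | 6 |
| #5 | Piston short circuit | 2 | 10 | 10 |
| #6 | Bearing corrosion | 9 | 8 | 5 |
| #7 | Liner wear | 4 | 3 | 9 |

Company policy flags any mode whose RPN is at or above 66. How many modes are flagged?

6

RPN = Severity × Occurrence × Detection:
  #1: 5 × 9 × 2 = 90
  #2: 6 × 6 × 9 = 324
  #3: 3 × 9 × 3 = 81
  #4: 3 × 3 × 6 = 54
  #5: 2 × 10 × 10 = 200
  #6: 9 × 8 × 5 = 360
  #7: 4 × 3 × 9 = 108
Modes with RPN ≥ 66: #1 (90), #2 (324), #3 (81), #5 (200), #6 (360), #7 (108) → 6.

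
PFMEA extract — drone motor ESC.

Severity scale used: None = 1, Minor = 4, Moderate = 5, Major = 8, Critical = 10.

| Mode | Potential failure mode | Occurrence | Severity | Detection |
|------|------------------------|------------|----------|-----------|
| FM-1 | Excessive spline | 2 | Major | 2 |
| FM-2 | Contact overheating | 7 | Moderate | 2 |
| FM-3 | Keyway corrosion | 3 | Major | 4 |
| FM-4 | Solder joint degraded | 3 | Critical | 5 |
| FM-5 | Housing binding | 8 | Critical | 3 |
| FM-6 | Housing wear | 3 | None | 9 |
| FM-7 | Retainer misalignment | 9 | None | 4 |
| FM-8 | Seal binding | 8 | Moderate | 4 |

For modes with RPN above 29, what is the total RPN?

784

RPN = Severity × Occurrence × Detection:
  FM-1: 8 × 2 × 2 = 32
  FM-2: 5 × 7 × 2 = 70
  FM-3: 8 × 3 × 4 = 96
  FM-4: 10 × 3 × 5 = 150
  FM-5: 10 × 8 × 3 = 240
  FM-6: 1 × 3 × 9 = 27
  FM-7: 1 × 9 × 4 = 36
  FM-8: 5 × 8 × 4 = 160
RPN > 29: FM-1 (32), FM-2 (70), FM-3 (96), FM-4 (150), FM-5 (240), FM-7 (36), FM-8 (160).
Sum: 32 + 70 + 96 + 150 + 240 + 36 + 160 = 784.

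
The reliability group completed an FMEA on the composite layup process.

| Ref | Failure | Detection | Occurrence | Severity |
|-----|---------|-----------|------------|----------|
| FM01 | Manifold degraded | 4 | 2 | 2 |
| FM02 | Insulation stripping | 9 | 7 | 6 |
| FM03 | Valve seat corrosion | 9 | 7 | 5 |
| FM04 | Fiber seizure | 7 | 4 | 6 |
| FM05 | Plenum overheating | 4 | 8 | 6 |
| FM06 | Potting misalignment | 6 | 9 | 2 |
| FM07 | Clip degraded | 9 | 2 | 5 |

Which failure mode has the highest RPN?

FM02

RPN = Severity × Occurrence × Detection:
  FM01: 2 × 2 × 4 = 16
  FM02: 6 × 7 × 9 = 378
  FM03: 5 × 7 × 9 = 315
  FM04: 6 × 4 × 7 = 168
  FM05: 6 × 8 × 4 = 192
  FM06: 2 × 9 × 6 = 108
  FM07: 5 × 2 × 9 = 90
Highest RPN is 378 → FM02.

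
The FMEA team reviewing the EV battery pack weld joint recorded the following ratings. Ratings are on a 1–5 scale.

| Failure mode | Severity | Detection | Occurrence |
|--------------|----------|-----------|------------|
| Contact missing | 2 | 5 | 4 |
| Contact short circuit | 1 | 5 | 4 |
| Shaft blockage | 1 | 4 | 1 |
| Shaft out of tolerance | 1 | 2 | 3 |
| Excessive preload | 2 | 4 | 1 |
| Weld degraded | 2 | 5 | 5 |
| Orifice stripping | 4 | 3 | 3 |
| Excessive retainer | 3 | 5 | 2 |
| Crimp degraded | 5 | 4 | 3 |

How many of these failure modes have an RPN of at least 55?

1

RPN = Severity × Occurrence × Detection:
  Contact missing: 2 × 4 × 5 = 40
  Contact short circuit: 1 × 4 × 5 = 20
  Shaft blockage: 1 × 1 × 4 = 4
  Shaft out of tolerance: 1 × 3 × 2 = 6
  Excessive preload: 2 × 1 × 4 = 8
  Weld degraded: 2 × 5 × 5 = 50
  Orifice stripping: 4 × 3 × 3 = 36
  Excessive retainer: 3 × 2 × 5 = 30
  Crimp degraded: 5 × 3 × 4 = 60
Modes with RPN ≥ 55: Crimp degraded (60) → 1.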